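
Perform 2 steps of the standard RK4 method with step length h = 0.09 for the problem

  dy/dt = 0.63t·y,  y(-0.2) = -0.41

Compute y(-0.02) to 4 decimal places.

-0.4049

RK4: k1 = f(t_n, y_n); k2 = f(t_n + h/2, y_n + (h/2)·k1); k3 = f(t_n + h/2, y_n + (h/2)·k2); k4 = f(t_n + h, y_n + h·k3); y_{n+1} = y_n + (h/6)·(k1 + 2k2 + 2k3 + k4).
t=-0.200000, y=-0.410000:
  k1 = f(-0.200000, -0.410000) = 0.051660
  k2 = f(-0.155000, -0.407675) = 0.039809
  k3 = f(-0.155000, -0.408209) = 0.039862
  k4 = f(-0.110000, -0.406412) = 0.028164
  y ← -0.410000 + (0.09/6)·(k1 + 2k2 + 2k3 + k4) = -0.406413
t=-0.110000, y=-0.406413:
  k1 = f(-0.110000, -0.406413) = 0.028164
  k2 = f(-0.065000, -0.405145) = 0.016591
  k3 = f(-0.065000, -0.405666) = 0.016612
  k4 = f(-0.020000, -0.404917) = 0.005102
  y ← -0.406413 + (0.09/6)·(k1 + 2k2 + 2k3 + k4) = -0.404917
y(-0.02) ≈ -0.4049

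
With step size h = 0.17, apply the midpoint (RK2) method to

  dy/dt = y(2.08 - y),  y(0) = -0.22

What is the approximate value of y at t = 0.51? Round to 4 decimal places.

Midpoint: k1 = f(t_n, y_n); k2 = f(t_n + h/2, y_n + (h/2)·k1); y_{n+1} = y_n + h·k2.
t=0.000000, y=-0.220000:
  k1 = f(0.000000, -0.220000) = -0.506000
  k2 = f(0.085000, -0.263010) = -0.616235
  y ← -0.220000 + 0.17·(-0.616235) = -0.324760
t=0.170000, y=-0.324760:
  k1 = f(0.170000, -0.324760) = -0.780970
  k2 = f(0.255000, -0.391142) = -0.966569
  y ← -0.324760 + 0.17·(-0.966569) = -0.489077
t=0.340000, y=-0.489077:
  k1 = f(0.340000, -0.489077) = -1.256475
  k2 = f(0.425000, -0.595877) = -1.594494
  y ← -0.489077 + 0.17·(-1.594494) = -0.760141
y(0.51) ≈ -0.7601

-0.7601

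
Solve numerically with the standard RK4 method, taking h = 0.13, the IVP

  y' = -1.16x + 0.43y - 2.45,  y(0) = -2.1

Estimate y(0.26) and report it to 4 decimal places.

RK4: k1 = f(x_n, y_n); k2 = f(x_n + h/2, y_n + (h/2)·k1); k3 = f(x_n + h/2, y_n + (h/2)·k2); k4 = f(x_n + h, y_n + h·k3); y_{n+1} = y_n + (h/6)·(k1 + 2k2 + 2k3 + k4).
x=0.000000, y=-2.100000:
  k1 = f(0.000000, -2.100000) = -3.353000
  k2 = f(0.065000, -2.317945) = -3.522116
  k3 = f(0.065000, -2.328938) = -3.526843
  k4 = f(0.130000, -2.558490) = -3.700951
  y ← -2.100000 + (0.13/6)·(k1 + 2k2 + 2k3 + k4) = -2.558291
x=0.130000, y=-2.558291:
  k1 = f(0.130000, -2.558291) = -3.700865
  k2 = f(0.195000, -2.798847) = -3.879704
  k3 = f(0.195000, -2.810471) = -3.884703
  k4 = f(0.260000, -3.063302) = -4.068820
  y ← -2.558291 + (0.13/6)·(k1 + 2k2 + 2k3 + k4) = -3.063091
y(0.26) ≈ -3.0631

-3.0631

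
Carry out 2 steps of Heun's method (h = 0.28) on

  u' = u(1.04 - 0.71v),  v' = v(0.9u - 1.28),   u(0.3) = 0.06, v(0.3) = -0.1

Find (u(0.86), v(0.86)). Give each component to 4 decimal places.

0.1097, -0.0517

Heun on (u,v): k1 = f(t_n, state_n); k2 = f(t_n + h, state_n + h·k1); state_{n+1} = state_n + (h/2)·(k1 + k2).
0.300000: (0.060000, -0.100000)
  k1 = (0.066660, 0.122600)
  predictor → (0.078665, -0.065672)
  k2 = (0.085479, 0.079411)
  → (0.081300, -0.071719)
0.580000: (0.081300, -0.071719)
  k1 = (0.088691, 0.086552)
  predictor → (0.106133, -0.047484)
  k2 = (0.113957, 0.056244)
  → (0.109670, -0.051727)
(u(0.86), v(0.86)) ≈ (0.1097, -0.0517)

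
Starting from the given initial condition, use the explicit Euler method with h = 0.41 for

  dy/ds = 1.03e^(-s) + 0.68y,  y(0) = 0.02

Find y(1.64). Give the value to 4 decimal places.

1.7562

Euler: y_{n+1} = y_n + h·f(s_n, y_n).
s=0.000000, y=0.020000: f=1.043600 → y ← 0.020000 + 0.41·1.043600 = 0.447876
s=0.410000, y=0.447876: f=0.988115 → y ← 0.447876 + 0.41·0.988115 = 0.853003
s=0.820000, y=0.853003: f=1.033687 → y ← 0.853003 + 0.41·1.033687 = 1.276815
s=1.230000, y=1.276815: f=1.169296 → y ← 1.276815 + 0.41·1.169296 = 1.756226
y(1.64) ≈ 1.7562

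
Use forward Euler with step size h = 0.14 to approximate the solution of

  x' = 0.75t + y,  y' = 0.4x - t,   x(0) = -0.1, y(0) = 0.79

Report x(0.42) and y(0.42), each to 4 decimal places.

Euler on (x,y): x_{n+1} = x_n + h·x', y_{n+1} = y_n + h·y'.
0.000000: (-0.100000, 0.790000); f=(0.790000, -0.040000) → (0.010600, 0.784400)
0.140000: (0.010600, 0.784400); f=(0.889400, -0.135760) → (0.135116, 0.765394)
0.280000: (0.135116, 0.765394); f=(0.975394, -0.225954) → (0.271671, 0.733760)
(x(0.42), y(0.42)) ≈ (0.2717, 0.7338)

0.2717, 0.7338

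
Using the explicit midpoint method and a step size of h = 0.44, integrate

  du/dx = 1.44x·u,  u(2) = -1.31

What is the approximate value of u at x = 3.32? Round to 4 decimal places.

Midpoint: k1 = f(x_n, u_n); k2 = f(x_n + h/2, u_n + (h/2)·k1); u_{n+1} = u_n + h·k2.
x=2.000000, u=-1.310000:
  k1 = f(2.000000, -1.310000) = -3.772800
  k2 = f(2.220000, -2.140016) = -6.841203
  u ← -1.310000 + 0.44·(-6.841203) = -4.320129
x=2.440000, u=-4.320129:
  k1 = f(2.440000, -4.320129) = -15.179207
  k2 = f(2.660000, -7.659555) = -29.339159
  u ← -4.320129 + 0.44·(-29.339159) = -17.229359
x=2.880000, u=-17.229359:
  k1 = f(2.880000, -17.229359) = -71.453599
  k2 = f(3.100000, -32.949151) = -147.085010
  u ← -17.229359 + 0.44·(-147.085010) = -81.946764
u(3.32) ≈ -81.9468

-81.9468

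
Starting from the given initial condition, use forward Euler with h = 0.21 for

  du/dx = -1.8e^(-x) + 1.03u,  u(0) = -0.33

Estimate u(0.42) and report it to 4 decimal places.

Euler: u_{n+1} = u_n + h·f(x_n, u_n).
x=0.000000, u=-0.330000: f=-2.139900 → u ← -0.330000 + 0.21·(-2.139900) = -0.779379
x=0.210000, u=-0.779379: f=-2.261812 → u ← -0.779379 + 0.21·(-2.261812) = -1.254360
u(0.42) ≈ -1.2544

-1.2544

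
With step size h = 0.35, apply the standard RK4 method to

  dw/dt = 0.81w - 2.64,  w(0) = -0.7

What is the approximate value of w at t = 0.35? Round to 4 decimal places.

-1.9977

RK4: k1 = f(t_n, w_n); k2 = f(t_n + h/2, w_n + (h/2)·k1); k3 = f(t_n + h/2, w_n + (h/2)·k2); k4 = f(t_n + h, w_n + h·k3); w_{n+1} = w_n + (h/6)·(k1 + 2k2 + 2k3 + k4).
t=0.000000, w=-0.700000:
  k1 = f(0.000000, -0.700000) = -3.207000
  k2 = f(0.175000, -1.261225) = -3.661592
  k3 = f(0.175000, -1.340779) = -3.726031
  k4 = f(0.350000, -2.004111) = -4.263330
  w ← -0.700000 + (0.35/6)·(k1 + 2k2 + 2k3 + k4) = -1.997659
w(0.35) ≈ -1.9977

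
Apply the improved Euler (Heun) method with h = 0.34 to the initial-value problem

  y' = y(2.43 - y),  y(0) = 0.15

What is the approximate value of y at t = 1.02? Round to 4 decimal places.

Heun: k1 = f(t_n, y_n); k2 = f(t_n + h, y_n + h·k1); y_{n+1} = y_n + (h/2)·(k1 + k2).
t=0.000000, y=0.150000:
  k1 = f(0.000000, 0.150000) = 0.342000
  k2 = f(0.340000, 0.266280) = 0.576155
  y ← 0.150000 + (0.34/2)·(0.342000 + 0.576155) = 0.306086
t=0.340000, y=0.306086:
  k1 = f(0.340000, 0.306086) = 0.650101
  k2 = f(0.680000, 0.527121) = 1.003047
  y ← 0.306086 + (0.34/2)·(0.650101 + 1.003047) = 0.587122
t=0.680000, y=0.587122:
  k1 = f(0.680000, 0.587122) = 1.081994
  k2 = f(1.020000, 0.954999) = 1.408625
  y ← 0.587122 + (0.34/2)·(1.081994 + 1.408625) = 1.010527
y(1.02) ≈ 1.0105

1.0105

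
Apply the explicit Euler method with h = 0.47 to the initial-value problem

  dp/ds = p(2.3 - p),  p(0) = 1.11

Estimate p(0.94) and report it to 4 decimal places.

Euler: p_{n+1} = p_n + h·f(s_n, p_n).
s=0.000000, p=1.110000: f=1.320900 → p ← 1.110000 + 0.47·1.320900 = 1.730823
s=0.470000, p=1.730823: f=0.985145 → p ← 1.730823 + 0.47·0.985145 = 2.193841
p(0.94) ≈ 2.1938

2.1938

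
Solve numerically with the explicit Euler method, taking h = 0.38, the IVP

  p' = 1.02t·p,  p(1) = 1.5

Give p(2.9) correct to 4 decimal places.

19.4348

Euler: p_{n+1} = p_n + h·f(t_n, p_n).
t=1.000000, p=1.500000: f=1.530000 → p ← 1.500000 + 0.38·1.530000 = 2.081400
t=1.380000, p=2.081400: f=2.929779 → p ← 2.081400 + 0.38·2.929779 = 3.194716
t=1.760000, p=3.194716: f=5.735154 → p ← 3.194716 + 0.38·5.735154 = 5.374074
t=2.140000, p=5.374074: f=11.730530 → p ← 5.374074 + 0.38·11.730530 = 9.831676
t=2.520000, p=9.831676: f=25.271339 → p ← 9.831676 + 0.38·25.271339 = 19.434784
p(2.9) ≈ 19.4348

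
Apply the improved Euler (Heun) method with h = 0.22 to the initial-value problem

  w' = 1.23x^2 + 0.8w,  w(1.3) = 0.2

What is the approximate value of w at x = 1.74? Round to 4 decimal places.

Heun: k1 = f(x_n, w_n); k2 = f(x_n + h, w_n + h·k1); w_{n+1} = w_n + (h/2)·(k1 + k2).
x=1.300000, w=0.200000:
  k1 = f(1.300000, 0.200000) = 2.238700
  k2 = f(1.520000, 0.692514) = 3.395803
  w ← 0.200000 + (0.22/2)·(2.238700 + 3.395803) = 0.819795
x=1.520000, w=0.819795:
  k1 = f(1.520000, 0.819795) = 3.497628
  k2 = f(1.740000, 1.589274) = 4.995367
  w ← 0.819795 + (0.22/2)·(3.497628 + 4.995367) = 1.754025
w(1.74) ≈ 1.7540

1.7540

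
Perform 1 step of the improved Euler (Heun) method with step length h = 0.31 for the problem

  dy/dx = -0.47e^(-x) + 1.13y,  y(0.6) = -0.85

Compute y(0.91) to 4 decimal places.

Heun: k1 = f(x_n, y_n); k2 = f(x_n + h, y_n + h·k1); y_{n+1} = y_n + (h/2)·(k1 + k2).
x=0.600000, y=-0.850000:
  k1 = f(0.600000, -0.850000) = -1.218441
  k2 = f(0.910000, -1.227717) = -1.576506
  y ← -0.850000 + (0.31/2)·(-1.218441 + (-1.576506)) = -1.283217
y(0.91) ≈ -1.2832

-1.2832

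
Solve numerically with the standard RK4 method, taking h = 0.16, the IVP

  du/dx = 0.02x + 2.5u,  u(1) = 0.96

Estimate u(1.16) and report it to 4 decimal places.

1.4363

RK4: k1 = f(x_n, u_n); k2 = f(x_n + h/2, u_n + (h/2)·k1); k3 = f(x_n + h/2, u_n + (h/2)·k2); k4 = f(x_n + h, u_n + h·k3); u_{n+1} = u_n + (h/6)·(k1 + 2k2 + 2k3 + k4).
x=1.000000, u=0.960000:
  k1 = f(1.000000, 0.960000) = 2.420000
  k2 = f(1.080000, 1.153600) = 2.905600
  k3 = f(1.080000, 1.192448) = 3.002720
  k4 = f(1.160000, 1.440435) = 3.624288
  u ← 0.960000 + (0.16/6)·(k1 + 2k2 + 2k3 + k4) = 1.436291
u(1.16) ≈ 1.4363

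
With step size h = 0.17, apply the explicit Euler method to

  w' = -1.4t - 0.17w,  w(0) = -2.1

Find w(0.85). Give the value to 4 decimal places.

Euler: w_{n+1} = w_n + h·f(t_n, w_n).
t=0.000000, w=-2.100000: f=0.357000 → w ← -2.100000 + 0.17·0.357000 = -2.039310
t=0.170000, w=-2.039310: f=0.108683 → w ← -2.039310 + 0.17·0.108683 = -2.020834
t=0.340000, w=-2.020834: f=-0.132458 → w ← -2.020834 + 0.17·(-0.132458) = -2.043352
t=0.510000, w=-2.043352: f=-0.366630 → w ← -2.043352 + 0.17·(-0.366630) = -2.105679
t=0.680000, w=-2.105679: f=-0.594035 → w ← -2.105679 + 0.17·(-0.594035) = -2.206665
w(0.85) ≈ -2.2067

-2.2067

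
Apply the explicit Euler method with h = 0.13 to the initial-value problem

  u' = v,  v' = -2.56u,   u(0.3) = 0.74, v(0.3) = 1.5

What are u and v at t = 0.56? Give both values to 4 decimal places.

1.0980, 0.9426

Euler on (u,v): u_{n+1} = u_n + h·u', v_{n+1} = v_n + h·v'.
0.300000: (0.740000, 1.500000); f=(1.500000, -1.894400) → (0.935000, 1.253728)
0.430000: (0.935000, 1.253728); f=(1.253728, -2.393600) → (1.097985, 0.942560)
(u(0.56), v(0.56)) ≈ (1.0980, 0.9426)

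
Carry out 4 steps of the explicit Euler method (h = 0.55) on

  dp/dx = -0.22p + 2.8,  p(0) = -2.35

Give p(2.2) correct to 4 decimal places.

3.7265

Euler: p_{n+1} = p_n + h·f(x_n, p_n).
x=0.000000, p=-2.350000: f=3.317000 → p ← -2.350000 + 0.55·3.317000 = -0.525650
x=0.550000, p=-0.525650: f=2.915643 → p ← -0.525650 + 0.55·2.915643 = 1.077954
x=1.100000, p=1.077954: f=2.562850 → p ← 1.077954 + 0.55·2.562850 = 2.487521
x=1.650000, p=2.487521: f=2.252745 → p ← 2.487521 + 0.55·2.252745 = 3.726531
p(2.2) ≈ 3.7265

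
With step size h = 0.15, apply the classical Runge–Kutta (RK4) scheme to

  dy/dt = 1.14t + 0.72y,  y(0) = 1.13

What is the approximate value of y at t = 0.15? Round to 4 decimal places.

RK4: k1 = f(t_n, y_n); k2 = f(t_n + h/2, y_n + (h/2)·k1); k3 = f(t_n + h/2, y_n + (h/2)·k2); k4 = f(t_n + h, y_n + h·k3); y_{n+1} = y_n + (h/6)·(k1 + 2k2 + 2k3 + k4).
t=0.000000, y=1.130000:
  k1 = f(0.000000, 1.130000) = 0.813600
  k2 = f(0.075000, 1.191020) = 0.943034
  k3 = f(0.075000, 1.200728) = 0.950024
  k4 = f(0.150000, 1.272504) = 1.087203
  y ← 1.130000 + (0.15/6)·(k1 + 2k2 + 2k3 + k4) = 1.272173
y(0.15) ≈ 1.2722

1.2722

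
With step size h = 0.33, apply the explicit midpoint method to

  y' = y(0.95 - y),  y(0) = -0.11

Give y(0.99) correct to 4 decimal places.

-0.3332

Midpoint: k1 = f(x_n, y_n); k2 = f(x_n + h/2, y_n + (h/2)·k1); y_{n+1} = y_n + h·k2.
x=0.000000, y=-0.110000:
  k1 = f(0.000000, -0.110000) = -0.116600
  k2 = f(0.165000, -0.129239) = -0.139480
  y ← -0.110000 + 0.33·(-0.139480) = -0.156028
x=0.330000, y=-0.156028:
  k1 = f(0.330000, -0.156028) = -0.172572
  k2 = f(0.495000, -0.184503) = -0.209319
  y ← -0.156028 + 0.33·(-0.209319) = -0.225104
x=0.660000, y=-0.225104:
  k1 = f(0.660000, -0.225104) = -0.264520
  k2 = f(0.825000, -0.268749) = -0.327538
  y ← -0.225104 + 0.33·(-0.327538) = -0.333191
y(0.99) ≈ -0.3332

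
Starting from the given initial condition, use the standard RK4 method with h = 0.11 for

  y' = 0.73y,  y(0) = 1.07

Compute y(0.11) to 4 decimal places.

1.1595

RK4: k1 = f(x_n, y_n); k2 = f(x_n + h/2, y_n + (h/2)·k1); k3 = f(x_n + h/2, y_n + (h/2)·k2); k4 = f(x_n + h, y_n + h·k3); y_{n+1} = y_n + (h/6)·(k1 + 2k2 + 2k3 + k4).
x=0.000000, y=1.070000:
  k1 = f(0.000000, 1.070000) = 0.781100
  k2 = f(0.055000, 1.112961) = 0.812461
  k3 = f(0.055000, 1.114685) = 0.813720
  k4 = f(0.110000, 1.159509) = 0.846442
  y ← 1.070000 + (0.11/6)·(k1 + 2k2 + 2k3 + k4) = 1.159465
y(0.11) ≈ 1.1595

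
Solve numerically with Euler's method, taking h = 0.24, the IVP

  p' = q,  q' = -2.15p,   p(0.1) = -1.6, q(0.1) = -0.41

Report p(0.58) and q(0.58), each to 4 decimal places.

-1.5987, 1.2920

Euler on (p,q): p_{n+1} = p_n + h·p', q_{n+1} = q_n + h·q'.
0.100000: (-1.600000, -0.410000); f=(-0.410000, 3.440000) → (-1.698400, 0.415600)
0.340000: (-1.698400, 0.415600); f=(0.415600, 3.651560) → (-1.598656, 1.291974)
(p(0.58), q(0.58)) ≈ (-1.5987, 1.2920)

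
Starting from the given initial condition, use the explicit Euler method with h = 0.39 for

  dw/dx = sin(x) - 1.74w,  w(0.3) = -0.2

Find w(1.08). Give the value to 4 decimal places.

Euler: w_{n+1} = w_n + h·f(x_n, w_n).
x=0.300000, w=-0.200000: f=0.643520 → w ← -0.200000 + 0.39·0.643520 = 0.050973
x=0.690000, w=0.050973: f=0.547844 → w ← 0.050973 + 0.39·0.547844 = 0.264632
w(1.08) ≈ 0.2646

0.2646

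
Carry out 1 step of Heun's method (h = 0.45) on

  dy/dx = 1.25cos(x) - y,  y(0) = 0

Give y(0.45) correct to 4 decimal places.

0.4079

Heun: k1 = f(x_n, y_n); k2 = f(x_n + h, y_n + h·k1); y_{n+1} = y_n + (h/2)·(k1 + k2).
x=0.000000, y=0.000000:
  k1 = f(0.000000, 0.000000) = 1.250000
  k2 = f(0.450000, 0.562500) = 0.563059
  y ← 0.000000 + (0.45/2)·(1.250000 + 0.563059) = 0.407938
y(0.45) ≈ 0.4079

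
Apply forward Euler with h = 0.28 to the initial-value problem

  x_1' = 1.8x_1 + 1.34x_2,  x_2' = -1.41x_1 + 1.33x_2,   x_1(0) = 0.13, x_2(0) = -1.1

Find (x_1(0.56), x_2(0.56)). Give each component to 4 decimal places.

Euler on (x_1,x_2): x_1_{n+1} = x_1_n + h·x_1', x_2_{n+1} = x_2_n + h·x_2'.
0.000000: (0.130000, -1.100000); f=(-1.240000, -1.646300) → (-0.217200, -1.560964)
0.280000: (-0.217200, -1.560964); f=(-2.482652, -1.769830) → (-0.912342, -2.056516)
(x_1(0.56), x_2(0.56)) ≈ (-0.9123, -2.0565)

-0.9123, -2.0565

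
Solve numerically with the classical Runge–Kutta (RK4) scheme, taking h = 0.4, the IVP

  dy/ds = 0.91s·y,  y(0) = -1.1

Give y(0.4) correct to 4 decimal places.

-1.1831

RK4: k1 = f(s_n, y_n); k2 = f(s_n + h/2, y_n + (h/2)·k1); k3 = f(s_n + h/2, y_n + (h/2)·k2); k4 = f(s_n + h, y_n + h·k3); y_{n+1} = y_n + (h/6)·(k1 + 2k2 + 2k3 + k4).
s=0.000000, y=-1.100000:
  k1 = f(0.000000, -1.100000) = 0.000000
  k2 = f(0.200000, -1.100000) = -0.200200
  k3 = f(0.200000, -1.140040) = -0.207487
  k4 = f(0.400000, -1.182995) = -0.430610
  y ← -1.100000 + (0.4/6)·(k1 + 2k2 + 2k3 + k4) = -1.183066
y(0.4) ≈ -1.1831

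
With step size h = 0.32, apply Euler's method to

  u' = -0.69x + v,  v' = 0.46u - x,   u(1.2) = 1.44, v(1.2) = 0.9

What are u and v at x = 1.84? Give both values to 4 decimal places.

Euler on (u,v): u_{n+1} = u_n + h·u', v_{n+1} = v_n + h·v'.
1.200000: (1.440000, 0.900000); f=(0.072000, -0.537600) → (1.463040, 0.727968)
1.520000: (1.463040, 0.727968); f=(-0.320832, -0.847002) → (1.360374, 0.456927)
(u(1.84), v(1.84)) ≈ (1.3604, 0.4569)

1.3604, 0.4569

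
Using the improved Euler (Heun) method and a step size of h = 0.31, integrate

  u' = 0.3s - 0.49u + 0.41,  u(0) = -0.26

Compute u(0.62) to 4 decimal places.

0.0797

Heun: k1 = f(s_n, u_n); k2 = f(s_n + h, u_n + h·k1); u_{n+1} = u_n + (h/2)·(k1 + k2).
s=0.000000, u=-0.260000:
  k1 = f(0.000000, -0.260000) = 0.537400
  k2 = f(0.310000, -0.093406) = 0.548769
  u ← -0.260000 + (0.31/2)·(0.537400 + 0.548769) = -0.091644
s=0.310000, u=-0.091644:
  k1 = f(0.310000, -0.091644) = 0.547905
  k2 = f(0.620000, 0.078207) = 0.557679
  u ← -0.091644 + (0.31/2)·(0.547905 + 0.557679) = 0.079722
u(0.62) ≈ 0.0797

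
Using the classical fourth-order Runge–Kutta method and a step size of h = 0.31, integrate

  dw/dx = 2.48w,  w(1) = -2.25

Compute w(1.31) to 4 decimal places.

-4.8479

RK4: k1 = f(x_n, w_n); k2 = f(x_n + h/2, w_n + (h/2)·k1); k3 = f(x_n + h/2, w_n + (h/2)·k2); k4 = f(x_n + h, w_n + h·k3); w_{n+1} = w_n + (h/6)·(k1 + 2k2 + 2k3 + k4).
x=1.000000, w=-2.250000:
  k1 = f(1.000000, -2.250000) = -5.580000
  k2 = f(1.155000, -3.114900) = -7.724952
  k3 = f(1.155000, -3.447368) = -8.549472
  k4 = f(1.310000, -4.900336) = -12.152834
  w ← -2.250000 + (0.31/6)·(k1 + 2k2 + 2k3 + k4) = -4.847887
w(1.31) ≈ -4.8479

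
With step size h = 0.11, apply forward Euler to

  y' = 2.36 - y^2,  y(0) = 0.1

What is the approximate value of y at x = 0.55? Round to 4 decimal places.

Euler: y_{n+1} = y_n + h·f(x_n, y_n).
x=0.000000, y=0.100000: f=2.350000 → y ← 0.100000 + 0.11·2.350000 = 0.358500
x=0.110000, y=0.358500: f=2.231478 → y ← 0.358500 + 0.11·2.231478 = 0.603963
x=0.220000, y=0.603963: f=1.995229 → y ← 0.603963 + 0.11·1.995229 = 0.823438
x=0.330000, y=0.823438: f=1.681950 → y ← 0.823438 + 0.11·1.681950 = 1.008452
x=0.440000, y=1.008452: f=1.343024 → y ← 1.008452 + 0.11·1.343024 = 1.156185
y(0.55) ≈ 1.1562

1.1562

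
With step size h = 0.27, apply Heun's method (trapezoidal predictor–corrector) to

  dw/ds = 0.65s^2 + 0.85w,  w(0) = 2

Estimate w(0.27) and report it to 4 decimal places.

Heun: k1 = f(s_n, w_n); k2 = f(s_n + h, w_n + h·k1); w_{n+1} = w_n + (h/2)·(k1 + k2).
s=0.000000, w=2.000000:
  k1 = f(0.000000, 2.000000) = 1.700000
  k2 = f(0.270000, 2.459000) = 2.137535
  w ← 2.000000 + (0.27/2)·(1.700000 + 2.137535) = 2.518067
w(0.27) ≈ 2.5181

2.5181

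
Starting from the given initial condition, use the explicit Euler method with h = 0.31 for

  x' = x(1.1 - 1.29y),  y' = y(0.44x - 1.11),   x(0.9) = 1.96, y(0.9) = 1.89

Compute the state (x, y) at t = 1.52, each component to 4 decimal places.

0.7377, 1.4175

Euler on (x,y): x_{n+1} = x_n + h·x', y_{n+1} = y_n + h·y'.
0.900000: (1.960000, 1.890000); f=(-2.622676, -0.467964) → (1.146970, 1.744931)
1.210000: (1.146970, 1.744931); f=(-1.320118, -1.056264) → (0.737734, 1.417489)
(x(1.52), y(1.52)) ≈ (0.7377, 1.4175)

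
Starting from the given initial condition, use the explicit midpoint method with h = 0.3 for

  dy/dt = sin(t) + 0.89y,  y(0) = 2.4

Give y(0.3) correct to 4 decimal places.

3.1712

Midpoint: k1 = f(t_n, y_n); k2 = f(t_n + h/2, y_n + (h/2)·k1); y_{n+1} = y_n + h·k2.
t=0.000000, y=2.400000:
  k1 = f(0.000000, 2.400000) = 2.136000
  k2 = f(0.150000, 2.720400) = 2.570594
  y ← 2.400000 + 0.3·2.570594 = 3.171178
y(0.3) ≈ 3.1712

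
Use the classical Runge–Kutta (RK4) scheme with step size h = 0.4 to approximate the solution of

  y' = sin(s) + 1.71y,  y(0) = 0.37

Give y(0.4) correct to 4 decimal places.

RK4: k1 = f(s_n, y_n); k2 = f(s_n + h/2, y_n + (h/2)·k1); k3 = f(s_n + h/2, y_n + (h/2)·k2); k4 = f(s_n + h, y_n + h·k3); y_{n+1} = y_n + (h/6)·(k1 + 2k2 + 2k3 + k4).
s=0.000000, y=0.370000:
  k1 = f(0.000000, 0.370000) = 0.632700
  k2 = f(0.200000, 0.496540) = 1.047753
  k3 = f(0.200000, 0.579551) = 1.189701
  k4 = f(0.400000, 0.845880) = 1.835874
  y ← 0.370000 + (0.4/6)·(k1 + 2k2 + 2k3 + k4) = 0.832899
y(0.4) ≈ 0.8329

0.8329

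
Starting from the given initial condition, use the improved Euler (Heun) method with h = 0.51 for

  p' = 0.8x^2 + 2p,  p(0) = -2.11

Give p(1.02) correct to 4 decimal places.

-13.1608

Heun: k1 = f(x_n, p_n); k2 = f(x_n + h, p_n + h·k1); p_{n+1} = p_n + (h/2)·(k1 + k2).
x=0.000000, p=-2.110000:
  k1 = f(0.000000, -2.110000) = -4.220000
  k2 = f(0.510000, -4.262200) = -8.316320
  p ← -2.110000 + (0.51/2)·(-4.220000 + (-8.316320)) = -5.306762
x=0.510000, p=-5.306762:
  k1 = f(0.510000, -5.306762) = -10.405443
  k2 = f(1.020000, -10.613538) = -20.394755
  p ← -5.306762 + (0.51/2)·(-10.405443 + (-20.394755)) = -13.160812
p(1.02) ≈ -13.1608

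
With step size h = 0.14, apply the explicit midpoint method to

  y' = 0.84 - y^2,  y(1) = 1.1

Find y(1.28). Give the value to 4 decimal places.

Midpoint: k1 = f(x_n, y_n); k2 = f(x_n + h/2, y_n + (h/2)·k1); y_{n+1} = y_n + h·k2.
x=1.000000, y=1.100000:
  k1 = f(1.000000, 1.100000) = -0.370000
  k2 = f(1.070000, 1.074100) = -0.313691
  y ← 1.100000 + 0.14·(-0.313691) = 1.056083
x=1.140000, y=1.056083:
  k1 = f(1.140000, 1.056083) = -0.275312
  k2 = f(1.210000, 1.036811) = -0.234978
  y ← 1.056083 + 0.14·(-0.234978) = 1.023186
y(1.28) ≈ 1.0232

1.0232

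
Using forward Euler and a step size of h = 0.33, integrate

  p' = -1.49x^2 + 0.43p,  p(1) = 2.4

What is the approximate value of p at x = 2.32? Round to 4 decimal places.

Euler: p_{n+1} = p_n + h·f(x_n, p_n).
x=1.000000, p=2.400000: f=-0.458000 → p ← 2.400000 + 0.33·(-0.458000) = 2.248860
x=1.330000, p=2.248860: f=-1.668651 → p ← 2.248860 + 0.33·(-1.668651) = 1.698205
x=1.660000, p=1.698205: f=-3.375616 → p ← 1.698205 + 0.33·(-3.375616) = 0.584252
x=1.990000, p=0.584252: f=-5.649321 → p ← 0.584252 + 0.33·(-5.649321) = -1.280024
p(2.32) ≈ -1.2800

-1.2800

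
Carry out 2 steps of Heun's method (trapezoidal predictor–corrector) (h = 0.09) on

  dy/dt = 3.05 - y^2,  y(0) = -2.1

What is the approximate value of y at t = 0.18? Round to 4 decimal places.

-2.4636

Heun: k1 = f(t_n, y_n); k2 = f(t_n + h, y_n + h·k1); y_{n+1} = y_n + (h/2)·(k1 + k2).
t=0.000000, y=-2.100000:
  k1 = f(0.000000, -2.100000) = -1.360000
  k2 = f(0.090000, -2.222400) = -1.889062
  y ← -2.100000 + (0.09/2)·(-1.360000 + (-1.889062)) = -2.246208
t=0.090000, y=-2.246208:
  k1 = f(0.090000, -2.246208) = -1.995449
  k2 = f(0.180000, -2.425798) = -2.834497
  y ← -2.246208 + (0.09/2)·(-1.995449 + (-2.834497)) = -2.463555
y(0.18) ≈ -2.4636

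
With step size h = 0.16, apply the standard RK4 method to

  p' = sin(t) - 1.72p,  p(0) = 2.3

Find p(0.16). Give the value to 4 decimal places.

RK4: k1 = f(t_n, p_n); k2 = f(t_n + h/2, p_n + (h/2)·k1); k3 = f(t_n + h/2, p_n + (h/2)·k2); k4 = f(t_n + h, p_n + h·k3); p_{n+1} = p_n + (h/6)·(k1 + 2k2 + 2k3 + k4).
t=0.000000, p=2.300000:
  k1 = f(0.000000, 2.300000) = -3.956000
  k2 = f(0.080000, 1.983520) = -3.331740
  k3 = f(0.080000, 2.033461) = -3.417638
  k4 = f(0.160000, 1.753178) = -2.856148
  p ← 2.300000 + (0.16/6)·(k1 + 2k2 + 2k3 + k4) = 1.758376
p(0.16) ≈ 1.7584

1.7584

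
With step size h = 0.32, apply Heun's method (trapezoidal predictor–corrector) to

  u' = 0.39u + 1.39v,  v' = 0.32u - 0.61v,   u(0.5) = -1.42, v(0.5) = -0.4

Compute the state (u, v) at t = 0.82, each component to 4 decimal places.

-1.8123, -0.4789

Heun on (u,v): k1 = f(t_n, state_n); k2 = f(t_n + h, state_n + h·k1); state_{n+1} = state_n + (h/2)·(k1 + k2).
0.500000: (-1.420000, -0.400000)
  k1 = (-1.109800, -0.210400)
  predictor → (-1.775136, -0.467328)
  k2 = (-1.341889, -0.282973)
  → (-1.812270, -0.478940)
(u(0.82), v(0.82)) ≈ (-1.8123, -0.4789)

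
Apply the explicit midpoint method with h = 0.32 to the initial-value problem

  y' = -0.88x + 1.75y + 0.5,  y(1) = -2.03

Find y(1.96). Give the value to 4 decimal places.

Midpoint: k1 = f(x_n, y_n); k2 = f(x_n + h/2, y_n + (h/2)·k1); y_{n+1} = y_n + h·k2.
x=1.000000, y=-2.030000:
  k1 = f(1.000000, -2.030000) = -3.932500
  k2 = f(1.160000, -2.659200) = -5.174400
  y ← -2.030000 + 0.32·(-5.174400) = -3.685808
x=1.320000, y=-3.685808:
  k1 = f(1.320000, -3.685808) = -7.111764
  k2 = f(1.480000, -4.823690) = -9.243858
  y ← -3.685808 + 0.32·(-9.243858) = -6.643843
x=1.640000, y=-6.643843:
  k1 = f(1.640000, -6.643843) = -12.569924
  k2 = f(1.800000, -8.655030) = -16.230303
  y ← -6.643843 + 0.32·(-16.230303) = -11.837540
y(1.96) ≈ -11.8375

-11.8375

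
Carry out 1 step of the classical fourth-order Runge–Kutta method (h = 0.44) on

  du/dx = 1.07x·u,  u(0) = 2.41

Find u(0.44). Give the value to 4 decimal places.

2.6730

RK4: k1 = f(x_n, u_n); k2 = f(x_n + h/2, u_n + (h/2)·k1); k3 = f(x_n + h/2, u_n + (h/2)·k2); k4 = f(x_n + h, u_n + h·k3); u_{n+1} = u_n + (h/6)·(k1 + 2k2 + 2k3 + k4).
x=0.000000, u=2.410000:
  k1 = f(0.000000, 2.410000) = 0.000000
  k2 = f(0.220000, 2.410000) = 0.567314
  k3 = f(0.220000, 2.534809) = 0.596694
  k4 = f(0.440000, 2.672545) = 1.258234
  u ← 2.410000 + (0.44/6)·(k1 + 2k2 + 2k3 + k4) = 2.672992
u(0.44) ≈ 2.6730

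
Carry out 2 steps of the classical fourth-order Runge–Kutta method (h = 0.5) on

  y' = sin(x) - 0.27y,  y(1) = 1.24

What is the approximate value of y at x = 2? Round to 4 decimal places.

1.7861

RK4: k1 = f(x_n, y_n); k2 = f(x_n + h/2, y_n + (h/2)·k1); k3 = f(x_n + h/2, y_n + (h/2)·k2); k4 = f(x_n + h, y_n + h·k3); y_{n+1} = y_n + (h/6)·(k1 + 2k2 + 2k3 + k4).
x=1.000000, y=1.240000:
  k1 = f(1.000000, 1.240000) = 0.506671
  k2 = f(1.250000, 1.366668) = 0.579984
  k3 = f(1.250000, 1.384996) = 0.575036
  k4 = f(1.500000, 1.527518) = 0.585065
  y ← 1.240000 + (0.5/6)·(k1 + 2k2 + 2k3 + k4) = 1.523481
x=1.500000, y=1.523481:
  k1 = f(1.500000, 1.523481) = 0.586155
  k2 = f(1.750000, 1.670020) = 0.533081
  k3 = f(1.750000, 1.656751) = 0.536663
  k4 = f(2.000000, 1.791813) = 0.425508
  y ← 1.523481 + (0.5/6)·(k1 + 2k2 + 2k3 + k4) = 1.786077
y(2) ≈ 1.7861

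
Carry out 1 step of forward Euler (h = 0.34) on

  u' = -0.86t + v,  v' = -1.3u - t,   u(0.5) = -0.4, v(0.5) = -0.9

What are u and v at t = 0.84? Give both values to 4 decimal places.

Euler on (u,v): u_{n+1} = u_n + h·u', v_{n+1} = v_n + h·v'.
0.500000: (-0.400000, -0.900000); f=(-1.330000, 0.020000) → (-0.852200, -0.893200)
(u(0.84), v(0.84)) ≈ (-0.8522, -0.8932)

-0.8522, -0.8932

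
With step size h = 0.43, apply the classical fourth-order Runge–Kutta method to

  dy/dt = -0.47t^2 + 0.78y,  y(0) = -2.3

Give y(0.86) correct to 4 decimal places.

-4.6170

RK4: k1 = f(t_n, y_n); k2 = f(t_n + h/2, y_n + (h/2)·k1); k3 = f(t_n + h/2, y_n + (h/2)·k2); k4 = f(t_n + h, y_n + h·k3); y_{n+1} = y_n + (h/6)·(k1 + 2k2 + 2k3 + k4).
t=0.000000, y=-2.300000:
  k1 = f(0.000000, -2.300000) = -1.794000
  k2 = f(0.215000, -2.685710) = -2.116580
  k3 = f(0.215000, -2.755065) = -2.170676
  k4 = f(0.430000, -3.233391) = -2.608948
  y ← -2.300000 + (0.43/6)·(k1 + 2k2 + 2k3 + k4) = -3.230051
t=0.430000, y=-3.230051:
  k1 = f(0.430000, -3.230051) = -2.606343
  k2 = f(0.645000, -3.790415) = -3.152055
  k3 = f(0.645000, -3.907743) = -3.243571
  k4 = f(0.860000, -4.624787) = -3.954946
  y ← -3.230051 + (0.43/6)·(k1 + 2k2 + 2k3 + k4) = -4.616983
y(0.86) ≈ -4.6170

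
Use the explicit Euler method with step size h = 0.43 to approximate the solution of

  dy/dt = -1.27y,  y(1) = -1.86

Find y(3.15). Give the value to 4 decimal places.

Euler: y_{n+1} = y_n + h·f(t_n, y_n).
t=1.000000, y=-1.860000: f=2.362200 → y ← -1.860000 + 0.43·2.362200 = -0.844254
t=1.430000, y=-0.844254: f=1.072203 → y ← -0.844254 + 0.43·1.072203 = -0.383207
t=1.860000, y=-0.383207: f=0.486673 → y ← -0.383207 + 0.43·0.486673 = -0.173938
t=2.290000, y=-0.173938: f=0.220901 → y ← -0.173938 + 0.43·0.220901 = -0.078950
t=2.720000, y=-0.078950: f=0.100267 → y ← -0.078950 + 0.43·0.100267 = -0.035836
y(3.15) ≈ -0.0358

-0.0358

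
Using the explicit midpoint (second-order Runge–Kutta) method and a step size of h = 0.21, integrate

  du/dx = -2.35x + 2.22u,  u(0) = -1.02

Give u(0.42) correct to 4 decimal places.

Midpoint: k1 = f(x_n, u_n); k2 = f(x_n + h/2, u_n + (h/2)·k1); u_{n+1} = u_n + h·k2.
x=0.000000, u=-1.020000:
  k1 = f(0.000000, -1.020000) = -2.264400
  k2 = f(0.105000, -1.257762) = -3.038982
  u ← -1.020000 + 0.21·(-3.038982) = -1.658186
x=0.210000, u=-1.658186:
  k1 = f(0.210000, -1.658186) = -4.174673
  k2 = f(0.315000, -2.096527) = -5.394540
  u ← -1.658186 + 0.21·(-5.394540) = -2.791039
u(0.42) ≈ -2.7910

-2.7910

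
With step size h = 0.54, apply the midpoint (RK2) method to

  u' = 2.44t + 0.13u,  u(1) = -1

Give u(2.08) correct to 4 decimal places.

3.1500

Midpoint: k1 = f(t_n, u_n); k2 = f(t_n + h/2, u_n + (h/2)·k1); u_{n+1} = u_n + h·k2.
t=1.000000, u=-1.000000:
  k1 = f(1.000000, -1.000000) = 2.310000
  k2 = f(1.270000, -0.376300) = 3.049881
  u ← -1.000000 + 0.54·3.049881 = 0.646936
t=1.540000, u=0.646936:
  k1 = f(1.540000, 0.646936) = 3.841702
  k2 = f(1.810000, 1.684195) = 4.635345
  u ← 0.646936 + 0.54·4.635345 = 3.150022
u(2.08) ≈ 3.1500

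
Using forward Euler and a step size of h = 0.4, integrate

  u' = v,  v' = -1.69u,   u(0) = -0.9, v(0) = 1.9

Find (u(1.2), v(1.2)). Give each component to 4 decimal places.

Euler on (u,v): u_{n+1} = u_n + h·u', v_{n+1} = v_n + h·v'.
0.000000: (-0.900000, 1.900000); f=(1.900000, 1.521000) → (-0.140000, 2.508400)
0.400000: (-0.140000, 2.508400); f=(2.508400, 0.236600) → (0.863360, 2.603040)
0.800000: (0.863360, 2.603040); f=(2.603040, -1.459078) → (1.904576, 2.019409)
(u(1.2), v(1.2)) ≈ (1.9046, 2.0194)

1.9046, 2.0194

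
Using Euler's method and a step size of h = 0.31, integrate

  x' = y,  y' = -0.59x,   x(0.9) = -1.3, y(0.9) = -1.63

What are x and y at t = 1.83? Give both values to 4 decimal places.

-2.5661, -0.6529

Euler on (x,y): x_{n+1} = x_n + h·x', y_{n+1} = y_n + h·y'.
0.900000: (-1.300000, -1.630000); f=(-1.630000, 0.767000) → (-1.805300, -1.392230)
1.210000: (-1.805300, -1.392230); f=(-1.392230, 1.065127) → (-2.236891, -1.062041)
1.520000: (-2.236891, -1.062041); f=(-1.062041, 1.319766) → (-2.566124, -0.652913)
(x(1.83), y(1.83)) ≈ (-2.5661, -0.6529)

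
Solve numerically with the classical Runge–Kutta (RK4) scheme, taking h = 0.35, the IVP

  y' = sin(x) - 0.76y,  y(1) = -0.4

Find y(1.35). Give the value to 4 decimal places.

-0.0236

RK4: k1 = f(x_n, y_n); k2 = f(x_n + h/2, y_n + (h/2)·k1); k3 = f(x_n + h/2, y_n + (h/2)·k2); k4 = f(x_n + h, y_n + h·k3); y_{n+1} = y_n + (h/6)·(k1 + 2k2 + 2k3 + k4).
x=1.000000, y=-0.400000:
  k1 = f(1.000000, -0.400000) = 1.145471
  k2 = f(1.175000, -0.199543) = 1.074342
  k3 = f(1.175000, -0.211990) = 1.083802
  k4 = f(1.350000, -0.020669) = 0.991432
  y ← -0.400000 + (0.35/6)·(k1 + 2k2 + 2k3 + k4) = -0.023564
y(1.35) ≈ -0.0236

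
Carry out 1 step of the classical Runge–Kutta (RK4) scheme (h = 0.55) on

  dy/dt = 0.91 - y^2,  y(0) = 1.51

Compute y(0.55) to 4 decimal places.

RK4: k1 = f(t_n, y_n); k2 = f(t_n + h/2, y_n + (h/2)·k1); k3 = f(t_n + h/2, y_n + (h/2)·k2); k4 = f(t_n + h, y_n + h·k3); y_{n+1} = y_n + (h/6)·(k1 + 2k2 + 2k3 + k4).
t=0.000000, y=1.510000:
  k1 = f(0.000000, 1.510000) = -1.370100
  k2 = f(0.275000, 1.133223) = -0.374193
  k3 = f(0.275000, 1.407097) = -1.069922
  k4 = f(0.550000, 0.921543) = 0.060758
  y ← 1.510000 + (0.55/6)·(k1 + 2k2 + 2k3 + k4) = 1.125223
y(0.55) ≈ 1.1252

1.1252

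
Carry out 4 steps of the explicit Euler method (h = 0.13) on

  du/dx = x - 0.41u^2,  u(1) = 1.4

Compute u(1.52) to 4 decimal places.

Euler: u_{n+1} = u_n + h·f(x_n, u_n).
x=1.000000, u=1.400000: f=0.196400 → u ← 1.400000 + 0.13·0.196400 = 1.425532
x=1.130000, u=1.425532: f=0.296822 → u ← 1.425532 + 0.13·0.296822 = 1.464119
x=1.260000, u=1.464119: f=0.381106 → u ← 1.464119 + 0.13·0.381106 = 1.513663
x=1.390000, u=1.513663: f=0.450618 → u ← 1.513663 + 0.13·0.450618 = 1.572243
u(1.52) ≈ 1.5722

1.5722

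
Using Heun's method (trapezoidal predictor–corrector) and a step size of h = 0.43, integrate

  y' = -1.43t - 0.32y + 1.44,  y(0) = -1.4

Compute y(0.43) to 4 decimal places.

Heun: k1 = f(t_n, y_n); k2 = f(t_n + h, y_n + h·k1); y_{n+1} = y_n + (h/2)·(k1 + k2).
t=0.000000, y=-1.400000:
  k1 = f(0.000000, -1.400000) = 1.888000
  k2 = f(0.430000, -0.588160) = 1.013311
  y ← -1.400000 + (0.43/2)·(1.888000 + 1.013311) = -0.776218
y(0.43) ≈ -0.7762

-0.7762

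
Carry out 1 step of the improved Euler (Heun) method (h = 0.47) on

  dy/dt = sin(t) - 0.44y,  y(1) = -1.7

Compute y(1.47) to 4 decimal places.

Heun: k1 = f(t_n, y_n); k2 = f(t_n + h, y_n + h·k1); y_{n+1} = y_n + (h/2)·(k1 + k2).
t=1.000000, y=-1.700000:
  k1 = f(1.000000, -1.700000) = 1.589471
  k2 = f(1.470000, -0.952949) = 1.414222
  y ← -1.700000 + (0.47/2)·(1.589471 + 1.414222) = -0.994132
y(1.47) ≈ -0.9941

-0.9941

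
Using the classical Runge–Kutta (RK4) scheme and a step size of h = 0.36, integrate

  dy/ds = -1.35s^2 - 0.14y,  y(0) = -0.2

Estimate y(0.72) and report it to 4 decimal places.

-0.3446

RK4: k1 = f(s_n, y_n); k2 = f(s_n + h/2, y_n + (h/2)·k1); k3 = f(s_n + h/2, y_n + (h/2)·k2); k4 = f(s_n + h, y_n + h·k3); y_{n+1} = y_n + (h/6)·(k1 + 2k2 + 2k3 + k4).
s=0.000000, y=-0.200000:
  k1 = f(0.000000, -0.200000) = 0.028000
  k2 = f(0.180000, -0.194960) = -0.016446
  k3 = f(0.180000, -0.202960) = -0.015326
  k4 = f(0.360000, -0.205517) = -0.146188
  y ← -0.200000 + (0.36/6)·(k1 + 2k2 + 2k3 + k4) = -0.210904
s=0.360000, y=-0.210904:
  k1 = f(0.360000, -0.210904) = -0.145433
  k2 = f(0.540000, -0.237082) = -0.360469
  k3 = f(0.540000, -0.275788) = -0.355050
  k4 = f(0.720000, -0.338722) = -0.652419
  y ← -0.210904 + (0.36/6)·(k1 + 2k2 + 2k3 + k4) = -0.344637
y(0.72) ≈ -0.3446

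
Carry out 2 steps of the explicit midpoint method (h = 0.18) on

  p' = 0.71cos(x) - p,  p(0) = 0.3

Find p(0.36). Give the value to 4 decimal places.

Midpoint: k1 = f(x_n, p_n); k2 = f(x_n + h/2, p_n + (h/2)·k1); p_{n+1} = p_n + h·k2.
x=0.000000, p=0.300000:
  k1 = f(0.000000, 0.300000) = 0.410000
  k2 = f(0.090000, 0.336900) = 0.370226
  p ← 0.300000 + 0.18·0.370226 = 0.366641
x=0.180000, p=0.366641:
  k1 = f(0.180000, 0.366641) = 0.331888
  k2 = f(0.270000, 0.396511) = 0.287767
  p ← 0.366641 + 0.18·0.287767 = 0.418439
p(0.36) ≈ 0.4184

0.4184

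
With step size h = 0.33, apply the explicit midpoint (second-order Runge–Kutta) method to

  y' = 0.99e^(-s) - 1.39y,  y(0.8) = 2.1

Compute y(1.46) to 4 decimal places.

1.0017

Midpoint: k1 = f(s_n, y_n); k2 = f(s_n + h/2, y_n + (h/2)·k1); y_{n+1} = y_n + h·k2.
s=0.800000, y=2.100000:
  k1 = f(0.800000, 2.100000) = -2.474164
  k2 = f(0.965000, 1.691763) = -1.974377
  y ← 2.100000 + 0.33·(-1.974377) = 1.448456
s=1.130000, y=1.448456:
  k1 = f(1.130000, 1.448456) = -1.693550
  k2 = f(1.295000, 1.169020) = -1.353779
  y ← 1.448456 + 0.33·(-1.353779) = 1.001709
y(1.46) ≈ 1.0017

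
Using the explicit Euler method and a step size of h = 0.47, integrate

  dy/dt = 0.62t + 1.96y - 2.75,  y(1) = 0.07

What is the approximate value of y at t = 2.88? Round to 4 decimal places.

-11.3222

Euler: y_{n+1} = y_n + h·f(t_n, y_n).
t=1.000000, y=0.070000: f=-1.992800 → y ← 0.070000 + 0.47·(-1.992800) = -0.866616
t=1.470000, y=-0.866616: f=-3.537167 → y ← -0.866616 + 0.47·(-3.537167) = -2.529085
t=1.940000, y=-2.529085: f=-6.504206 → y ← -2.529085 + 0.47·(-6.504206) = -5.586061
t=2.410000, y=-5.586061: f=-12.204480 → y ← -5.586061 + 0.47·(-12.204480) = -11.322167
y(2.88) ≈ -11.3222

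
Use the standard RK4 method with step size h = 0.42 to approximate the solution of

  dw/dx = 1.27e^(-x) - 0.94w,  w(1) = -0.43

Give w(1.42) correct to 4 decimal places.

-0.1593

RK4: k1 = f(x_n, w_n); k2 = f(x_n + h/2, w_n + (h/2)·k1); k3 = f(x_n + h/2, w_n + (h/2)·k2); k4 = f(x_n + h, w_n + h·k3); w_{n+1} = w_n + (h/6)·(k1 + 2k2 + 2k3 + k4).
x=1.000000, w=-0.430000:
  k1 = f(1.000000, -0.430000) = 0.871407
  k2 = f(1.210000, -0.247005) = 0.610895
  k3 = f(1.210000, -0.301712) = 0.662320
  k4 = f(1.420000, -0.151826) = 0.449693
  w ← -0.430000 + (0.42/6)·(k1 + 2k2 + 2k3 + k4) = -0.159273
w(1.42) ≈ -0.1593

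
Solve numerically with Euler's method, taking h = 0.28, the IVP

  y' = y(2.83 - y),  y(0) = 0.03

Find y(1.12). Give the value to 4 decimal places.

Euler: y_{n+1} = y_n + h·f(s_n, y_n).
s=0.000000, y=0.030000: f=0.084000 → y ← 0.030000 + 0.28·0.084000 = 0.053520
s=0.280000, y=0.053520: f=0.148597 → y ← 0.053520 + 0.28·0.148597 = 0.095127
s=0.560000, y=0.095127: f=0.260161 → y ← 0.095127 + 0.28·0.260161 = 0.167972
s=0.840000, y=0.167972: f=0.447147 → y ← 0.167972 + 0.28·0.447147 = 0.293173
y(1.12) ≈ 0.2932

0.2932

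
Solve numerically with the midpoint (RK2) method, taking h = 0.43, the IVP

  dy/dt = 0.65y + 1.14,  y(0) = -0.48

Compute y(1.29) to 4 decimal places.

Midpoint: k1 = f(t_n, y_n); k2 = f(t_n + h/2, y_n + (h/2)·k1); y_{n+1} = y_n + h·k2.
t=0.000000, y=-0.480000:
  k1 = f(0.000000, -0.480000) = 0.828000
  k2 = f(0.215000, -0.301980) = 0.943713
  y ← -0.480000 + 0.43·0.943713 = -0.074203
t=0.430000, y=-0.074203:
  k1 = f(0.430000, -0.074203) = 1.091768
  k2 = f(0.645000, 0.160527) = 1.244342
  y ← -0.074203 + 0.43·1.244342 = 0.460864
t=0.860000, y=0.460864:
  k1 = f(0.860000, 0.460864) = 1.439561
  k2 = f(1.075000, 0.770370) = 1.640740
  y ← 0.460864 + 0.43·1.640740 = 1.166382
y(1.29) ≈ 1.1664

1.1664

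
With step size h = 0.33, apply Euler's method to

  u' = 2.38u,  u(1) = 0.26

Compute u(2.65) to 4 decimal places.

4.7168

Euler: u_{n+1} = u_n + h·f(x_n, u_n).
x=1.000000, u=0.260000: f=0.618800 → u ← 0.260000 + 0.33·0.618800 = 0.464204
x=1.330000, u=0.464204: f=1.104806 → u ← 0.464204 + 0.33·1.104806 = 0.828790
x=1.660000, u=0.828790: f=1.972520 → u ← 0.828790 + 0.33·1.972520 = 1.479721
x=1.990000, u=1.479721: f=3.521737 → u ← 1.479721 + 0.33·3.521737 = 2.641894
x=2.320000, u=2.641894: f=6.287709 → u ← 2.641894 + 0.33·6.287709 = 4.716838
u(2.65) ≈ 4.7168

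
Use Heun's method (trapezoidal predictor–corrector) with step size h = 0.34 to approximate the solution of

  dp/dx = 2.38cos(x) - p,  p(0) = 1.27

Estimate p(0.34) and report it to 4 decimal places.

1.5601

Heun: k1 = f(x_n, p_n); k2 = f(x_n + h, p_n + h·k1); p_{n+1} = p_n + (h/2)·(k1 + k2).
x=0.000000, p=1.270000:
  k1 = f(0.000000, 1.270000) = 1.110000
  k2 = f(0.340000, 1.647400) = 0.596356
  p ← 1.270000 + (0.34/2)·(1.110000 + 0.596356) = 1.560081
p(0.34) ≈ 1.5601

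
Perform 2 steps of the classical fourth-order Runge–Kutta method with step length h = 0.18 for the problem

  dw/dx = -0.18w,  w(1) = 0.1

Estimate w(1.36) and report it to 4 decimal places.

0.0937

RK4: k1 = f(x_n, w_n); k2 = f(x_n + h/2, w_n + (h/2)·k1); k3 = f(x_n + h/2, w_n + (h/2)·k2); k4 = f(x_n + h, w_n + h·k3); w_{n+1} = w_n + (h/6)·(k1 + 2k2 + 2k3 + k4).
x=1.000000, w=0.100000:
  k1 = f(1.000000, 0.100000) = -0.018000
  k2 = f(1.090000, 0.098380) = -0.017708
  k3 = f(1.090000, 0.098406) = -0.017713
  k4 = f(1.180000, 0.096812) = -0.017426
  w ← 0.100000 + (0.18/6)·(k1 + 2k2 + 2k3 + k4) = 0.096812
x=1.180000, w=0.096812:
  k1 = f(1.180000, 0.096812) = -0.017426
  k2 = f(1.270000, 0.095244) = -0.017144
  k3 = f(1.270000, 0.095269) = -0.017148
  k4 = f(1.360000, 0.093725) = -0.016871
  w ← 0.096812 + (0.18/6)·(k1 + 2k2 + 2k3 + k4) = 0.093725
w(1.36) ≈ 0.0937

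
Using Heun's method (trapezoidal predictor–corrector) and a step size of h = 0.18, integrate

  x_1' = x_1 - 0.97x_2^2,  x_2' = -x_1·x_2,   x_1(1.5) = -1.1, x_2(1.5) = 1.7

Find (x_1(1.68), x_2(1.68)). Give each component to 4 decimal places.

Heun on (x_1,x_2): k1 = f(s_n, state_n); k2 = f(s_n + h, state_n + h·k1); state_{n+1} = state_n + (h/2)·(k1 + k2).
1.500000: (-1.100000, 1.700000)
  k1 = (-3.903300, 1.870000)
  predictor → (-1.802594, 2.036600)
  k2 = (-5.825901, 3.671163)
  → (-1.975628, 2.198705)
(x_1(1.68), x_2(1.68)) ≈ (-1.9756, 2.1987)

-1.9756, 2.1987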